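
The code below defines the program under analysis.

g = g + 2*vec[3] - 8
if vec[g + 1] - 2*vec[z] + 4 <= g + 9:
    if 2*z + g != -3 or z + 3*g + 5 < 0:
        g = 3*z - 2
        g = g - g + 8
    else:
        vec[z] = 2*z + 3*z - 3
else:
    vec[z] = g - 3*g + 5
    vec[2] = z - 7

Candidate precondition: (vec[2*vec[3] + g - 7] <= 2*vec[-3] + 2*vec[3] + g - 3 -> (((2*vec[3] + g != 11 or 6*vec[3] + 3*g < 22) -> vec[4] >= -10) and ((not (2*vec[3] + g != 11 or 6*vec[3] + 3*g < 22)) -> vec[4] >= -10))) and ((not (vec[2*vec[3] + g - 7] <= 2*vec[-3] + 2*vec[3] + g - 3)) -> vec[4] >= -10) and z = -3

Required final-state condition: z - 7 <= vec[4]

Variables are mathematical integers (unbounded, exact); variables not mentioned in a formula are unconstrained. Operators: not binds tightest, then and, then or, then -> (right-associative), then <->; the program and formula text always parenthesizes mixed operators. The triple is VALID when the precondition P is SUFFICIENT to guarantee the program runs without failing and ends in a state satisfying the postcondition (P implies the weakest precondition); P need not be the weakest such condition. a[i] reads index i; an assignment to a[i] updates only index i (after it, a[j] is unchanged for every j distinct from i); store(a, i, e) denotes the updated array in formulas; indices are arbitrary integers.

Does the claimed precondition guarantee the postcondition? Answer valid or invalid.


Working backward. After the program, the postcondition z - 7 <= vec[4] must hold; in canonical form it is z <= vec[4] + 7.
Then branch requires ((g + 2*z != -3 or 3*g + z < -5) -> z <= vec[4] + 7) and ((not (g + 2*z != -3 or 3*g + z < -5)) -> z <= store(vec, z, 5*z - 3)[4] + 7); else branch requires z <= store(vec, z, -2*g + 5)[4] + 7.
Before the if: (vec[g + 1] <= 2*vec[z] + g + 5 -> (((g + 2*z != -3 or 3*g + z < -5) -> z <= vec[4] + 7) and ((not (g + 2*z != -3 or 3*g + z < -5)) -> z <= store(vec, z, 5*z - 3)[4] + 7))) and ((not (vec[g + 1] <= 2*vec[z] + g + 5)) -> z <= store(vec, z, -2*g + 5)[4] + 7)
Before g := g + 2*vec[3] - 8: (vec[2*vec[3] + g - 7] <= 2*vec[3] + 2*vec[z] + g - 3 -> (((2*vec[3] + g + 2*z != 5 or 6*vec[3] + 3*g + z < 19) -> z <= vec[4] + 7) and ((not (2*vec[3] + g + 2*z != 5 or 6*vec[3] + 3*g + z < 19)) -> z <= store(vec, z, 5*z - 3)[4] + 7))) and ((not (vec[2*vec[3] + g - 7] <= 2*vec[3] + 2*vec[z] + g - 3)) -> z <= store(vec, z, -4*vec[3] - 2*g + 21)[4] + 7)
The weakest precondition is (vec[2*vec[3] + g - 7] <= 2*vec[3] + 2*vec[z] + g - 3 -> (((2*vec[3] + g + 2*z != 5 or 6*vec[3] + 3*g + z < 19) -> z <= vec[4] + 7) and ((not (2*vec[3] + g + 2*z != 5 or 6*vec[3] + 3*g + z < 19)) -> z <= store(vec, z, 5*z - 3)[4] + 7))) and ((not (vec[2*vec[3] + g - 7] <= 2*vec[3] + 2*vec[z] + g - 3)) -> z <= store(vec, z, -4*vec[3] - 2*g + 21)[4] + 7).
Check whether (vec[2*vec[3] + g - 7] <= 2*vec[-3] + 2*vec[3] + g - 3 -> (((2*vec[3] + g != 11 or 6*vec[3] + 3*g < 22) -> vec[4] >= -10) and ((not (2*vec[3] + g != 11 or 6*vec[3] + 3*g < 22)) -> vec[4] >= -10))) and ((not (vec[2*vec[3] + g - 7] <= 2*vec[-3] + 2*vec[3] + g - 3)) -> vec[4] >= -10) and z = -3 implies it.
Every state satisfying the precondition satisfies the weakest precondition: the implication holds.
Answer: valid


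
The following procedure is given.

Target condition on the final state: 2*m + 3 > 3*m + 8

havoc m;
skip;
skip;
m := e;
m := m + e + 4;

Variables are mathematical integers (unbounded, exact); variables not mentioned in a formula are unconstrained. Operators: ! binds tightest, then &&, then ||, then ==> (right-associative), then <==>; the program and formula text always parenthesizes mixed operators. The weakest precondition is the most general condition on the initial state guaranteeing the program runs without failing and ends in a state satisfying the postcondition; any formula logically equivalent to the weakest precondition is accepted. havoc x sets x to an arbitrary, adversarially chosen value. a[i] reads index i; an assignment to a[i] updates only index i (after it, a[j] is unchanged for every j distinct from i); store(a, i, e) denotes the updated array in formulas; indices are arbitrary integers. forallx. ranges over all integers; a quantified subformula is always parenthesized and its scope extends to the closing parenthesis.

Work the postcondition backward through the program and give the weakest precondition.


Working backward. After the program, the postcondition 2*m + 3 > 3*m + 8 must hold; in canonical form it is m < -5.
Before m := m + e + 4: e + m < -9
Before m := e: 2*e < -9
Before skip: 2*e < -9
Before skip: 2*e < -9
Before havoc m: 2*e < -9
Answer: WP = 2*e < -9


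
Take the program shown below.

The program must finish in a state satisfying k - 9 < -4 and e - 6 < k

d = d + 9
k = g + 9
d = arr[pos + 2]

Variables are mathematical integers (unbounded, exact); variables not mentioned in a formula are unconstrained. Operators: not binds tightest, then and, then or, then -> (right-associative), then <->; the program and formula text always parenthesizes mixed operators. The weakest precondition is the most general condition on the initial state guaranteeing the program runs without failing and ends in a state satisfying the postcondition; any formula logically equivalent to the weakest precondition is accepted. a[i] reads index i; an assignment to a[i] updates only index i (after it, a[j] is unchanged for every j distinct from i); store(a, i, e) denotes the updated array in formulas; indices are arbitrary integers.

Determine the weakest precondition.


Working backward. After the program, the postcondition k - 9 < -4 and e - 6 < k must hold; in canonical form it is k < 5 and e < k + 6.
Before d := arr[pos + 2]: k < 5 and e < k + 6
Before k := g + 9: g < -4 and e < g + 15
Before d := d + 9: g < -4 and e < g + 15
Answer: WP = g < -4 and e < g + 15


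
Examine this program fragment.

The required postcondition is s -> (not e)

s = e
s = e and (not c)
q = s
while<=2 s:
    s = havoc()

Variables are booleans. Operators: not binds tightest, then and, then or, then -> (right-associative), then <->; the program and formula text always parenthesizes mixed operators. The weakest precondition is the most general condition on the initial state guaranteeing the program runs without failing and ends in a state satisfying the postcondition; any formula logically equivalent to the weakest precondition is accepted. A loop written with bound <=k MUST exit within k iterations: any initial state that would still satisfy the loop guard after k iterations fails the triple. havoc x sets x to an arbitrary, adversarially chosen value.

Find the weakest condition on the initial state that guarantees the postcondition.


Working backward. After the program, s -> (not e) must hold.
Before the loop (bound <=2), unroll the exhaustion recursion (WP_0 = exit-now case; WP_j = one more guarded iteration, up to j = 2):
  WP_0: (not s) and (s -> (not e))
  WP_1: (not s) and ((not s) -> (s -> (not e)))
  WP_2: (not s) and ((not s) -> (s -> (not e)))
So before the loop: (not s) and ((not s) -> (s -> (not e)))
Before q := s: (not s) and ((not s) -> (s -> (not e)))
Before s := e and (not c): (not (e and (not c))) and ((not (e and (not c))) -> ((e and (not c)) -> (not e)))
Before s := e: (not (e and (not c))) and ((not (e and (not c))) -> ((e and (not c)) -> (not e)))
Answer: WP = (not (e and (not c))) and ((not (e and (not c))) -> ((e and (not c)) -> (not e)))


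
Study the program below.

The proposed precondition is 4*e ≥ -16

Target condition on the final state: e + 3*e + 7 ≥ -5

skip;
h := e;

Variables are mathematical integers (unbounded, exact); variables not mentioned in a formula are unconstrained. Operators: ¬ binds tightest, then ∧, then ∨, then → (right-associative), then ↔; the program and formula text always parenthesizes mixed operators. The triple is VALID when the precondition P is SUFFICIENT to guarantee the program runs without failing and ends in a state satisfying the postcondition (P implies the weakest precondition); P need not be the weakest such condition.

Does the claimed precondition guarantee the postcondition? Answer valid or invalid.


Working backward. After the program, the postcondition e + 3*e + 7 ≥ -5 must hold; in canonical form it is 4*e ≥ -12.
Before h := e: 4*e ≥ -12
Before skip: 4*e ≥ -12
The weakest precondition is 4*e ≥ -12.
Check whether 4*e ≥ -16 implies it.
Countermodel: at the initial state e = -4, the precondition holds but the weakest precondition fails.
Answer: invalid


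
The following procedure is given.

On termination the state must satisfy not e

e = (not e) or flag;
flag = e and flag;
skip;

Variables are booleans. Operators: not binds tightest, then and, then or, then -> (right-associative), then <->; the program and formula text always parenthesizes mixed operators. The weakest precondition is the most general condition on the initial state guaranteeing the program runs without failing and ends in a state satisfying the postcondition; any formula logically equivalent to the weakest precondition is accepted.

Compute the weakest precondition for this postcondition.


Working backward. After the program, not e must hold.
Before skip: not e
Before flag := e and flag: not e
Before e := (not e) or flag: not ((not e) or flag)
Answer: WP = not ((not e) or flag)


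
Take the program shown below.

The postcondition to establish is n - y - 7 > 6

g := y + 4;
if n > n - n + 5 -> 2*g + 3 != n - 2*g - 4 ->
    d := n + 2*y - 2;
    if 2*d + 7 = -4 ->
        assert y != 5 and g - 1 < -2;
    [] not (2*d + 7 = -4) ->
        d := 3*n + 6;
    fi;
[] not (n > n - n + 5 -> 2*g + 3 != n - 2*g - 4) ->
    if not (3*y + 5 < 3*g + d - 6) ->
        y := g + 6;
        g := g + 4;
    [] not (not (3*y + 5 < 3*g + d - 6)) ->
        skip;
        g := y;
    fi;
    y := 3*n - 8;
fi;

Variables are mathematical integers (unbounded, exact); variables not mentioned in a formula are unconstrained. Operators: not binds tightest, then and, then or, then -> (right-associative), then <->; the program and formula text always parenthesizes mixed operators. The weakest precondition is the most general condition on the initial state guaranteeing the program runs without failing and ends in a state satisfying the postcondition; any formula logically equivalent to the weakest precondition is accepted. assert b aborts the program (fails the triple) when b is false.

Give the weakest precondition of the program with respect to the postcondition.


Working backward. After the program, the postcondition n - y - 7 > 6 must hold; in canonical form it is n > y + 13.
Then branch requires (2*n + 4*y = -7 -> (y != 5 and g < -1 and n > y + 13)) and ((not (2*n + 4*y = -7)) -> n > y + 13); else branch requires ((not (3*y < d + 3*g - 11)) -> 2*n < -5) and (3*y < d + 3*g - 11 -> 2*n < -5).
Before the if: ((n > 5 -> 4*g != n - 7) -> ((2*n + 4*y = -7 -> (y != 5 and g < -1 and n > y + 13)) and ((not (2*n + 4*y = -7)) -> n > y + 13))) and ((not (n > 5 -> 4*g != n - 7)) -> (((not (3*y < d + 3*g - 11)) -> 2*n < -5) and (3*y < d + 3*g - 11 -> 2*n < -5)))
Before g := y + 4: ((n > 5 -> 4*y != n - 23) -> ((2*n + 4*y = -7 -> (y != 5 and y < -5 and n > y + 13)) and ((not (2*n + 4*y = -7)) -> n > y + 13))) and ((not (n > 5 -> 4*y != n - 23)) -> (((not (d > -1)) -> 2*n < -5) and (d > -1 -> 2*n < -5)))
Answer: WP = ((n > 5 -> 4*y != n - 23) -> ((2*n + 4*y = -7 -> (y != 5 and y < -5 and n > y + 13)) and ((not (2*n + 4*y = -7)) -> n > y + 13))) and ((not (n > 5 -> 4*y != n - 23)) -> (((not (d > -1)) -> 2*n < -5) and (d > -1 -> 2*n < -5)))


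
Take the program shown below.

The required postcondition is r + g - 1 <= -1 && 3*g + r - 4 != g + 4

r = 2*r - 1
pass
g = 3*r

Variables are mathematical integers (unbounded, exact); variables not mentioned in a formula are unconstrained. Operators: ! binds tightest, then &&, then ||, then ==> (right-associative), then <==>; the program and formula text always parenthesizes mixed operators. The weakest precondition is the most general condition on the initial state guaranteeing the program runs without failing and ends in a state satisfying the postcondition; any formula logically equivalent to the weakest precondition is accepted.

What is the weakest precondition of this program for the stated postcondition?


Working backward. After the program, the postcondition r + g - 1 <= -1 && 3*g + r - 4 != g + 4 must hold; in canonical form it is g + r <= 0 && 2*g + r != 8.
Before g := 3*r: 4*r <= 0 && 7*r != 8
Before skip: 4*r <= 0 && 7*r != 8
Before r := 2*r - 1: 8*r <= 4 && 14*r != 15
Answer: WP = 8*r <= 4 && 14*r != 15


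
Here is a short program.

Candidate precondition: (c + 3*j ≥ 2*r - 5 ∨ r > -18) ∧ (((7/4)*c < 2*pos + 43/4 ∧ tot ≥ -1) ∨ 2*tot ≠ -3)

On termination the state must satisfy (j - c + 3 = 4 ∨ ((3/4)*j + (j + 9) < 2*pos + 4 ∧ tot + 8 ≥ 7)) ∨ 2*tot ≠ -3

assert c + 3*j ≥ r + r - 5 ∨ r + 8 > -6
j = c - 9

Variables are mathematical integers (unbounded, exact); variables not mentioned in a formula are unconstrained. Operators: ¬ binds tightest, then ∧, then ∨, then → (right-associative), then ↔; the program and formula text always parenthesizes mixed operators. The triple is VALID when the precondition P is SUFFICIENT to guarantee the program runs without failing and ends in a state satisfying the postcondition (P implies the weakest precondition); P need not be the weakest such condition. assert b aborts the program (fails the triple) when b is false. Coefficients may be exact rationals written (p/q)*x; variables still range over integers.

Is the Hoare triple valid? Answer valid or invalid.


Working backward. After the program, the postcondition (j - c + 3 = 4 ∨ ((3/4)*j + (j + 9) < 2*pos + 4 ∧ tot + 8 ≥ 7)) ∨ 2*tot ≠ -3 must hold; in canonical form it is j = c + 1 ∨ ((7/4)*j < 2*pos - 5 ∧ tot ≥ -1) ∨ 2*tot ≠ -3.
Before j := c - 9: ((7/4)*c < 2*pos + 43/4 ∧ tot ≥ -1) ∨ 2*tot ≠ -3
Before assert c + 3*j ≥ r + r - 5 ∨ r + 8 > -6: (c + 3*j ≥ 2*r - 5 ∨ r > -14) ∧ (((7/4)*c < 2*pos + 43/4 ∧ tot ≥ -1) ∨ 2*tot ≠ -3)
The weakest precondition is (c + 3*j ≥ 2*r - 5 ∨ r > -14) ∧ (((7/4)*c < 2*pos + 43/4 ∧ tot ≥ -1) ∨ 2*tot ≠ -3).
Check whether (c + 3*j ≥ 2*r - 5 ∨ r > -18) ∧ (((7/4)*c < 2*pos + 43/4 ∧ tot ≥ -1) ∨ 2*tot ≠ -3) implies it.
Countermodel: at the initial state c = -40, j = 0, pos = 0, r = -17, tot = 0, the precondition holds but the weakest precondition fails.
Answer: invalid


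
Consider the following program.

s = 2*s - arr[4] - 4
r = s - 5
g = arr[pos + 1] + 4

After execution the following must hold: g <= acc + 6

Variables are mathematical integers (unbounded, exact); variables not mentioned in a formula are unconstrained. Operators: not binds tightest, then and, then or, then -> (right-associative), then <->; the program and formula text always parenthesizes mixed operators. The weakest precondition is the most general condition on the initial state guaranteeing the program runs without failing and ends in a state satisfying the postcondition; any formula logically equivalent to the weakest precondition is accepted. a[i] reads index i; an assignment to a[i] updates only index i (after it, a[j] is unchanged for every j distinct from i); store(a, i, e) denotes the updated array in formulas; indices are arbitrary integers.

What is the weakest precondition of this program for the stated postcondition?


Working backward. After the program, g <= acc + 6 must hold.
Before g := arr[pos + 1] + 4: arr[pos + 1] <= acc + 2
Before r := s - 5: arr[pos + 1] <= acc + 2
Before s := 2*s - arr[4] - 4: arr[pos + 1] <= acc + 2
Answer: WP = arr[pos + 1] <= acc + 2


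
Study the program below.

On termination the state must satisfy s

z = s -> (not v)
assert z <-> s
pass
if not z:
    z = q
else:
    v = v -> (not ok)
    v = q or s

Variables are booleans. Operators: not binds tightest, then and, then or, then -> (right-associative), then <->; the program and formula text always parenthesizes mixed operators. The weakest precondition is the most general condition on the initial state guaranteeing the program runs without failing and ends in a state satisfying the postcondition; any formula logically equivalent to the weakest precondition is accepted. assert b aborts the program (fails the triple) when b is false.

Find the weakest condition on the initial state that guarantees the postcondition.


Working backward. After the program, s must hold.
Then branch requires s; else branch requires s.
Before the if: ((not z) -> s) and (z -> s)
Before skip: ((not z) -> s) and (z -> s)
Before assert z <-> s: (z <-> s) and ((not z) -> s) and (z -> s)
Before z := s -> (not v): ((s -> (not v)) <-> s) and ((not (s -> (not v))) -> s) and ((s -> (not v)) -> s)
Answer: WP = ((s -> (not v)) <-> s) and ((not (s -> (not v))) -> s) and ((s -> (not v)) -> s)


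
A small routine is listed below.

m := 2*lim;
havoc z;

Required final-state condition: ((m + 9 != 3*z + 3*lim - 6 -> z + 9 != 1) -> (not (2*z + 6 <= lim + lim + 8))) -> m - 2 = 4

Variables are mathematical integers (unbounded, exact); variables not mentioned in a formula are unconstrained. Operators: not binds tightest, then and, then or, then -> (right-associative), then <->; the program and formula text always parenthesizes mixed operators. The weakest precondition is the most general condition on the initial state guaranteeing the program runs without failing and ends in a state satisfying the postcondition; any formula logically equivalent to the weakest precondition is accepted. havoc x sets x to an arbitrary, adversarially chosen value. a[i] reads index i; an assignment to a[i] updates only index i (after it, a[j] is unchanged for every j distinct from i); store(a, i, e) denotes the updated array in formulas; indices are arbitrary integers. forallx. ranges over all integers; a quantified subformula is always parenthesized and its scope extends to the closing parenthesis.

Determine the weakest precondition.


Working backward. After the program, the postcondition ((m + 9 != 3*z + 3*lim - 6 -> z + 9 != 1) -> (not (2*z + 6 <= lim + lim + 8))) -> m - 2 = 4 must hold; in canonical form it is ((m != 3*lim + 3*z - 15 -> z != -8) -> (not (2*z <= 2*lim + 2))) -> m = 6.
Before havoc z: forall z_1. (((m != 3*lim + 3*z_1 - 15 -> z_1 != -8) -> (not (2*z_1 <= 2*lim + 2))) -> m = 6)
Before m := 2*lim: forall z_1. (((lim + 3*z_1 != 15 -> z_1 != -8) -> (not (2*z_1 <= 2*lim + 2))) -> 2*lim = 6)
Answer: WP = forall z_1. (((lim + 3*z_1 != 15 -> z_1 != -8) -> (not (2*z_1 <= 2*lim + 2))) -> 2*lim = 6)


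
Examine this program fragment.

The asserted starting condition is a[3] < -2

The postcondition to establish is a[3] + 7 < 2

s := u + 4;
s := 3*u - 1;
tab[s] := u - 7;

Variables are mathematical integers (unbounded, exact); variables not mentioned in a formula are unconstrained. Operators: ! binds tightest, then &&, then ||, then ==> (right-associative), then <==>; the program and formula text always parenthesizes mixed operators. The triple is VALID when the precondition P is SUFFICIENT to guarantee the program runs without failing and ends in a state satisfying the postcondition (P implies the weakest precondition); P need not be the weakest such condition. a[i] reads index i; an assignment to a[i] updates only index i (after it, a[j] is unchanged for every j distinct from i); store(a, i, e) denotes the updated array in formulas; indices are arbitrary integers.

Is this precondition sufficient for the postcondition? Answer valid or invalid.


Working backward. After the program, the postcondition a[3] + 7 < 2 must hold; in canonical form it is a[3] < -5.
Before tab[s] := u - 7: a[3] < -5
Before s := 3*u - 1: a[3] < -5
Before s := u + 4: a[3] < -5
The weakest precondition is a[3] < -5.
Check whether a[3] < -2 implies it.
Countermodel: at the initial state a = {[3] = -3, elsewhere -3}, the precondition holds but the weakest precondition fails.
Answer: invalid


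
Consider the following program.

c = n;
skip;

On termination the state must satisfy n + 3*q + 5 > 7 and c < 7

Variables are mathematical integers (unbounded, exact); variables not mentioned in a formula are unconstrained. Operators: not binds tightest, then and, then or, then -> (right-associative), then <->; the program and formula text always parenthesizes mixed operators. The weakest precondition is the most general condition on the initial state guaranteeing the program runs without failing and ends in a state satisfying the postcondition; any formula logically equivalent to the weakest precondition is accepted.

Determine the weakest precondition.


Working backward. After the program, the postcondition n + 3*q + 5 > 7 and c < 7 must hold; in canonical form it is n + 3*q > 2 and c < 7.
Before skip: n + 3*q > 2 and c < 7
Before c := n: n + 3*q > 2 and n < 7
Answer: WP = n + 3*q > 2 and n < 7


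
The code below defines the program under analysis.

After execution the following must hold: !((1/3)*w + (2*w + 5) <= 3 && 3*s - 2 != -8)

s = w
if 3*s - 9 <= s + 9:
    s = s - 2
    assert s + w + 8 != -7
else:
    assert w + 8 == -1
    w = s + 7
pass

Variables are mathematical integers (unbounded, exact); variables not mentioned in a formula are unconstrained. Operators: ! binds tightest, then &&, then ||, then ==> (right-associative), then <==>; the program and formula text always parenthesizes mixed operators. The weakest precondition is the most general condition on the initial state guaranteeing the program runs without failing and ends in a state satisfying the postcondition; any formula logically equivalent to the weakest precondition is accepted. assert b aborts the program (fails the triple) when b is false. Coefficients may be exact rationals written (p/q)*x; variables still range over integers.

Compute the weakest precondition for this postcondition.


Working backward. After the program, the postcondition !((1/3)*w + (2*w + 5) <= 3 && 3*s - 2 != -8) must hold; in canonical form it is !((7/3)*w <= -2 && 3*s != -6).
Before skip: !((7/3)*w <= -2 && 3*s != -6)
Then branch requires s + w != -13 && (!((7/3)*w <= -2 && 3*s != 0)); else branch requires w == -9 && (!((7/3)*s <= -55/3 && 3*s != -6)).
Before the if: (2*s <= 18 ==> (s + w != -13 && (!((7/3)*w <= -2 && 3*s != 0)))) && ((!(2*s <= 18)) ==> (w == -9 && (!((7/3)*s <= -55/3 && 3*s != -6))))
Before s := w: (2*w <= 18 ==> (2*w != -13 && (!((7/3)*w <= -2 && 3*w != 0)))) && ((!(2*w <= 18)) ==> (w == -9 && (!((7/3)*w <= -55/3 && 3*w != -6))))
Answer: WP = (2*w <= 18 ==> (2*w != -13 && (!((7/3)*w <= -2 && 3*w != 0)))) && ((!(2*w <= 18)) ==> (w == -9 && (!((7/3)*w <= -55/3 && 3*w != -6))))


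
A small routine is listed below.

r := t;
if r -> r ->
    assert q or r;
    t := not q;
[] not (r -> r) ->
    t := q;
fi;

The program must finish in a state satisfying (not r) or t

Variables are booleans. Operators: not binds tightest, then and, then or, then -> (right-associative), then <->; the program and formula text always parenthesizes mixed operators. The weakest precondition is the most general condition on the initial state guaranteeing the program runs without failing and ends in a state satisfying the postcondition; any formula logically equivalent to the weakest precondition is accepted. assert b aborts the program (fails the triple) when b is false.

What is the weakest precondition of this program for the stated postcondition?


Working backward. After the program, (not r) or t must hold.
Then branch requires (q or r) and ((not r) or (not q)); else branch requires (not r) or q.
Before the if: (q or r) and ((not r) or (not q))
Before r := t: (q or t) and ((not t) or (not q))
Answer: WP = (q or t) and ((not t) or (not q))


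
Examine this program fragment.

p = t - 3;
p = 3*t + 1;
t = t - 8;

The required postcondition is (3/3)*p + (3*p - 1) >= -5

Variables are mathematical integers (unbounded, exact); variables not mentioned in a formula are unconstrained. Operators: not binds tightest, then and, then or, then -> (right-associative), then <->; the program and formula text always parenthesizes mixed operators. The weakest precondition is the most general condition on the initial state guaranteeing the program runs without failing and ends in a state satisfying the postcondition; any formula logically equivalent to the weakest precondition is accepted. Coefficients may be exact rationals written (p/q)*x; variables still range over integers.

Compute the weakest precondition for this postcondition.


Working backward. After the program, the postcondition (3/3)*p + (3*p - 1) >= -5 must hold; in canonical form it is 4*p >= -4.
Before t := t - 8: 4*p >= -4
Before p := 3*t + 1: 12*t >= -8
Before p := t - 3: 12*t >= -8
Answer: WP = 12*t >= -8


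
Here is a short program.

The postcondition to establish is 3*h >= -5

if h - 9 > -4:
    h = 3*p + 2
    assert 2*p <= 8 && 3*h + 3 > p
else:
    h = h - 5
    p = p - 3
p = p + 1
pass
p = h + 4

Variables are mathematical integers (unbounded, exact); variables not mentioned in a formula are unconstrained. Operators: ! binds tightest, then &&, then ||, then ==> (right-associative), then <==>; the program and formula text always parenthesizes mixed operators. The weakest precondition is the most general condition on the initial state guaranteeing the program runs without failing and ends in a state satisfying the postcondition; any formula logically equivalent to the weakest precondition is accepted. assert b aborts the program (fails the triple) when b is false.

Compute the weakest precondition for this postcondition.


Working backward. After the program, 3*h >= -5 must hold.
Before p := h + 4: 3*h >= -5
Before skip: 3*h >= -5
Before p := p + 1: 3*h >= -5
Then branch requires 2*p <= 8 && 8*p > -9 && 9*p >= -11; else branch requires 3*h >= 10.
Before the if: (h > 5 ==> (2*p <= 8 && 8*p > -9 && 9*p >= -11)) && ((!(h > 5)) ==> 3*h >= 10)
Answer: WP = (h > 5 ==> (2*p <= 8 && 8*p > -9 && 9*p >= -11)) && ((!(h > 5)) ==> 3*h >= 10)


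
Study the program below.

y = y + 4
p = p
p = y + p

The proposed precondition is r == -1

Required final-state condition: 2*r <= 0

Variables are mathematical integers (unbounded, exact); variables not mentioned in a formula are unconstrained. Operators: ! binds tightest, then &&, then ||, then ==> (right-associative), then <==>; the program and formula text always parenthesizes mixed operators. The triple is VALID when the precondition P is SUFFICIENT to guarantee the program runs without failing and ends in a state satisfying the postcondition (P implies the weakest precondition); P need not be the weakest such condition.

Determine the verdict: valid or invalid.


Working backward. After the program, 2*r <= 0 must hold.
Before p := y + p: 2*r <= 0
Before p := p: 2*r <= 0
Before y := y + 4: 2*r <= 0
The weakest precondition is 2*r <= 0.
Check whether r == -1 implies it.
Every state satisfying the precondition satisfies the weakest precondition: the implication holds.
Answer: valid


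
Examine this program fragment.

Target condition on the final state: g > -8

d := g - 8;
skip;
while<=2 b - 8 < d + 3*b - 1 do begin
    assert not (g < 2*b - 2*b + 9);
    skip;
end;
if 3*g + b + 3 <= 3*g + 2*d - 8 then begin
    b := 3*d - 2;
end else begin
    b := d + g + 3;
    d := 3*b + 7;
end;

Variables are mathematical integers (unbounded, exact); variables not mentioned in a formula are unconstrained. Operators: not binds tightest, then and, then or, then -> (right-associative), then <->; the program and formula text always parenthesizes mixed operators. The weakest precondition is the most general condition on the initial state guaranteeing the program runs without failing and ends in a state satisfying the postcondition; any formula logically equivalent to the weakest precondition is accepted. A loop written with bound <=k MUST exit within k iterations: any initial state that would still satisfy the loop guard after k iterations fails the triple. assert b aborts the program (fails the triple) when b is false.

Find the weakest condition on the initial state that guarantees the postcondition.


Working backward. After the program, g > -8 must hold.
Then branch requires g > -8; else branch requires g > -8.
Before the if: (b <= 2*d - 11 -> g > -8) and ((not (b <= 2*d - 11)) -> g > -8)
Before the loop (bound <=2), unroll the exhaustion recursion (WP_0 = exit-now case; WP_j = one more guarded iteration, up to j = 2):
  WP_0: (not (2*b + d > -7)) and (b <= 2*d - 11 -> g > -8) and ((not (b <= 2*d - 11)) -> g > -8)
  WP_1: (2*b + d > -7 -> ((not (g < 9)) and (not (2*b + d > -7)) and (b <= 2*d - 11 -> g > -8) and ((not (b <= 2*d - 11)) -> g > -8))) and ((not (2*b + d > -7)) -> ((b <= 2*d - 11 -> g > -8) and ((not (b <= 2*d - 11)) -> g > -8)))
  WP_2: (2*b + d > -7 -> ((not (g < 9)) and (2*b + d > -7 -> ((not (g < 9)) and (not (2*b + d > -7)) and (b <= 2*d - 11 -> g > -8) and ((not (b <= 2*d - 11)) -> g > -8))) and ((not (2*b + d > -7)) -> ((b <= 2*d - 11 -> g > -8) and ((not (b <= 2*d - 11)) -> g > -8))))) and ((not (2*b + d > -7)) -> ((b <= 2*d - 11 -> g > -8) and ((not (b <= 2*d - 11)) -> g > -8)))
So before the loop: (2*b + d > -7 -> ((not (g < 9)) and (2*b + d > -7 -> ((not (g < 9)) and (not (2*b + d > -7)) and (b <= 2*d - 11 -> g > -8) and ((not (b <= 2*d - 11)) -> g > -8))) and ((not (2*b + d > -7)) -> ((b <= 2*d - 11 -> g > -8) and ((not (b <= 2*d - 11)) -> g > -8))))) and ((not (2*b + d > -7)) -> ((b <= 2*d - 11 -> g > -8) and ((not (b <= 2*d - 11)) -> g > -8)))
Before skip: (2*b + d > -7 -> ((not (g < 9)) and (2*b + d > -7 -> ((not (g < 9)) and (not (2*b + d > -7)) and (b <= 2*d - 11 -> g > -8) and ((not (b <= 2*d - 11)) -> g > -8))) and ((not (2*b + d > -7)) -> ((b <= 2*d - 11 -> g > -8) and ((not (b <= 2*d - 11)) -> g > -8))))) and ((not (2*b + d > -7)) -> ((b <= 2*d - 11 -> g > -8) and ((not (b <= 2*d - 11)) -> g > -8)))
Before d := g - 8: (2*b + g > 1 -> ((not (g < 9)) and (2*b + g > 1 -> ((not (g < 9)) and (not (2*b + g > 1)) and (b <= 2*g - 27 -> g > -8) and ((not (b <= 2*g - 27)) -> g > -8))) and ((not (2*b + g > 1)) -> ((b <= 2*g - 27 -> g > -8) and ((not (b <= 2*g - 27)) -> g > -8))))) and ((not (2*b + g > 1)) -> ((b <= 2*g - 27 -> g > -8) and ((not (b <= 2*g - 27)) -> g > -8)))
Answer: WP = (2*b + g > 1 -> ((not (g < 9)) and (2*b + g > 1 -> ((not (g < 9)) and (not (2*b + g > 1)) and (b <= 2*g - 27 -> g > -8) and ((not (b <= 2*g - 27)) -> g > -8))) and ((not (2*b + g > 1)) -> ((b <= 2*g - 27 -> g > -8) and ((not (b <= 2*g - 27)) -> g > -8))))) and ((not (2*b + g > 1)) -> ((b <= 2*g - 27 -> g > -8) and ((not (b <= 2*g - 27)) -> g > -8)))


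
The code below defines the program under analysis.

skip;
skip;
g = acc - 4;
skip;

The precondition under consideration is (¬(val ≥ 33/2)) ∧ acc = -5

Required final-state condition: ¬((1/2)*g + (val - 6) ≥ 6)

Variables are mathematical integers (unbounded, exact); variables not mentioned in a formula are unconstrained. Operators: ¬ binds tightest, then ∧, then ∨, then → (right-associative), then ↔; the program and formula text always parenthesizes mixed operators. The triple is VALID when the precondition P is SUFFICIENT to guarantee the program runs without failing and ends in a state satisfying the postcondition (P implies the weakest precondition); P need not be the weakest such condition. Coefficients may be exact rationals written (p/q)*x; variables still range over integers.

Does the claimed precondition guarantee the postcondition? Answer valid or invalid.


Working backward. After the program, the postcondition ¬((1/2)*g + (val - 6) ≥ 6) must hold; in canonical form it is ¬((1/2)*g + val ≥ 12).
Before skip: ¬((1/2)*g + val ≥ 12)
Before g := acc - 4: ¬((1/2)*acc + val ≥ 14)
Before skip: ¬((1/2)*acc + val ≥ 14)
Before skip: ¬((1/2)*acc + val ≥ 14)
The weakest precondition is ¬((1/2)*acc + val ≥ 14).
Check whether (¬(val ≥ 33/2)) ∧ acc = -5 implies it.
Every state satisfying the precondition satisfies the weakest precondition: the implication holds.
Answer: valid


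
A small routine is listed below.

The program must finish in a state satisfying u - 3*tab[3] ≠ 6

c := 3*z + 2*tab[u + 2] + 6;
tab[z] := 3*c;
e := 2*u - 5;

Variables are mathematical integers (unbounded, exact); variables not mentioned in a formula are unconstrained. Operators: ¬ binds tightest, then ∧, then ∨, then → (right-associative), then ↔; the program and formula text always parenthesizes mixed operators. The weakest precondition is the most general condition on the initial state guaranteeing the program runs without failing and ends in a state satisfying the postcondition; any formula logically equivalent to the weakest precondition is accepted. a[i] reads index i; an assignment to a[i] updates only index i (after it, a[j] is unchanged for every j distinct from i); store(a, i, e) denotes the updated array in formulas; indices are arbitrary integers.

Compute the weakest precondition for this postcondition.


Working backward. After the program, the postcondition u - 3*tab[3] ≠ 6 must hold; in canonical form it is u ≠ 3*tab[3] + 6.
Before e := 2*u - 5: u ≠ 3*tab[3] + 6
Before tab[z] := 3*c: u ≠ 3*store(tab, z, 3*c)[3] + 6
Before c := 3*z + 2*tab[u + 2] + 6: u ≠ 3*store(tab, z, 6*tab[u + 2] + 9*z + 18)[3] + 6
Answer: WP = u ≠ 3*store(tab, z, 6*tab[u + 2] + 9*z + 18)[3] + 6


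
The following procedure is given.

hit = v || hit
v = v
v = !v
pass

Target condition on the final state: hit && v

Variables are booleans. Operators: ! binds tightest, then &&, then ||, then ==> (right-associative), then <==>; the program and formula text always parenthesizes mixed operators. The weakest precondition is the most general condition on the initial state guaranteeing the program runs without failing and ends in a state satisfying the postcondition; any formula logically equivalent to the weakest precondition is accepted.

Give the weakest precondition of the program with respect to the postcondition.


Working backward. After the program, hit && v must hold.
Before skip: hit && v
Before v := !v: hit && (!v)
Before v := v: hit && (!v)
Before hit := v || hit: (v || hit) && (!v)
Answer: WP = (v || hit) && (!v)


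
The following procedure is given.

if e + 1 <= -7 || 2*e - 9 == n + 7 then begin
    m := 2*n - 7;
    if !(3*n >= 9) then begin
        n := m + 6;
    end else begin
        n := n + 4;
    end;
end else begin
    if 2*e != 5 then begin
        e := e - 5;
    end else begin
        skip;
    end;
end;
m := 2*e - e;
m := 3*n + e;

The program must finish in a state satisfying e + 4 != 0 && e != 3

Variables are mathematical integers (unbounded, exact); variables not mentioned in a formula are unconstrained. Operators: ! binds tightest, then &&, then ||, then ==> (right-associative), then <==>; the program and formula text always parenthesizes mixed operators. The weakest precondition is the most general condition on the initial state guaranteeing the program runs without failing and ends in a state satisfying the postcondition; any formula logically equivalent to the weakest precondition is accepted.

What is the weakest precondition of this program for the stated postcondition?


Working backward. After the program, the postcondition e + 4 != 0 && e != 3 must hold; in canonical form it is e != -4 && e != 3.
Before m := 3*n + e: e != -4 && e != 3
Before m := 2*e - e: e != -4 && e != 3
Then branch requires ((!(3*n >= 9)) ==> (e != -4 && e != 3)) && (3*n >= 9 ==> (e != -4 && e != 3)); else branch requires (2*e != 5 ==> (e != 1 && e != 8)) && ((!(2*e != 5)) ==> (e != -4 && e != 3)).
Before the if: ((e <= -8 || 2*e == n + 16) ==> (((!(3*n >= 9)) ==> (e != -4 && e != 3)) && (3*n >= 9 ==> (e != -4 && e != 3)))) && ((!(e <= -8 || 2*e == n + 16)) ==> ((2*e != 5 ==> (e != 1 && e != 8)) && ((!(2*e != 5)) ==> (e != -4 && e != 3))))
Answer: WP = ((e <= -8 || 2*e == n + 16) ==> (((!(3*n >= 9)) ==> (e != -4 && e != 3)) && (3*n >= 9 ==> (e != -4 && e != 3)))) && ((!(e <= -8 || 2*e == n + 16)) ==> ((2*e != 5 ==> (e != 1 && e != 8)) && ((!(2*e != 5)) ==> (e != -4 && e != 3))))


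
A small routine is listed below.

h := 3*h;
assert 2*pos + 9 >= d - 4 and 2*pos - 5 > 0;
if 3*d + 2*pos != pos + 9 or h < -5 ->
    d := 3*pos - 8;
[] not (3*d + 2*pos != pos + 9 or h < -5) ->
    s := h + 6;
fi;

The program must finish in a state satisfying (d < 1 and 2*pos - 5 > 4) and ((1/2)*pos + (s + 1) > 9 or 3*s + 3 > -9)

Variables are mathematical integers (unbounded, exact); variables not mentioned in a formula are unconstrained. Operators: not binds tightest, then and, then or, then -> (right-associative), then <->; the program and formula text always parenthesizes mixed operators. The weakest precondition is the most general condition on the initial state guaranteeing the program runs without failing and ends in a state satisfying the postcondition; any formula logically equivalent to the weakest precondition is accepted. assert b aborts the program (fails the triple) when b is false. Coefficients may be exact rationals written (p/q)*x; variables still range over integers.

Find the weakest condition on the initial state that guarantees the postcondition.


Working backward. After the program, the postcondition (d < 1 and 2*pos - 5 > 4) and ((1/2)*pos + (s + 1) > 9 or 3*s + 3 > -9) must hold; in canonical form it is d < 1 and 2*pos > 9 and ((1/2)*pos + s > 8 or 3*s > -12).
Then branch requires 3*pos < 9 and 2*pos > 9 and ((1/2)*pos + s > 8 or 3*s > -12); else branch requires d < 1 and 2*pos > 9 and (h + (1/2)*pos > 2 or 3*h > -30).
Before the if: ((3*d + pos != 9 or h < -5) -> (3*pos < 9 and 2*pos > 9 and ((1/2)*pos + s > 8 or 3*s > -12))) and ((not (3*d + pos != 9 or h < -5)) -> (d < 1 and 2*pos > 9 and (h + (1/2)*pos > 2 or 3*h > -30)))
Before assert 2*pos + 9 >= d - 4 and 2*pos - 5 > 0: 2*pos >= d - 13 and 2*pos > 5 and ((3*d + pos != 9 or h < -5) -> (3*pos < 9 and 2*pos > 9 and ((1/2)*pos + s > 8 or 3*s > -12))) and ((not (3*d + pos != 9 or h < -5)) -> (d < 1 and 2*pos > 9 and (h + (1/2)*pos > 2 or 3*h > -30)))
Before h := 3*h: 2*pos >= d - 13 and 2*pos > 5 and ((3*d + pos != 9 or 3*h < -5) -> (3*pos < 9 and 2*pos > 9 and ((1/2)*pos + s > 8 or 3*s > -12))) and ((not (3*d + pos != 9 or 3*h < -5)) -> (d < 1 and 2*pos > 9 and (3*h + (1/2)*pos > 2 or 9*h > -30)))
Answer: WP = 2*pos >= d - 13 and 2*pos > 5 and ((3*d + pos != 9 or 3*h < -5) -> (3*pos < 9 and 2*pos > 9 and ((1/2)*pos + s > 8 or 3*s > -12))) and ((not (3*d + pos != 9 or 3*h < -5)) -> (d < 1 and 2*pos > 9 and (3*h + (1/2)*pos > 2 or 9*h > -30)))


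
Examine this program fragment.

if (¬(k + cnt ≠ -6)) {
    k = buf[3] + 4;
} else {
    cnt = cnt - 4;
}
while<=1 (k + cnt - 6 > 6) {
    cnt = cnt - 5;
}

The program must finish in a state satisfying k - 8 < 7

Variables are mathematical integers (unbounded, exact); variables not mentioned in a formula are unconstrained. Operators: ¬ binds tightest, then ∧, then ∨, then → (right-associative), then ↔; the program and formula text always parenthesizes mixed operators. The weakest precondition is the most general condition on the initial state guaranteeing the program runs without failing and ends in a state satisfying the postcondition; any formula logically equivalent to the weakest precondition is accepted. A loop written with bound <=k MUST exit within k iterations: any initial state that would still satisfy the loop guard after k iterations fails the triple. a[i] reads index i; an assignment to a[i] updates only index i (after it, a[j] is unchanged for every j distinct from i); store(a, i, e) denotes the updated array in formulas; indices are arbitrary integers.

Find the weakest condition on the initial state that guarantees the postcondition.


Working backward. After the program, the postcondition k - 8 < 7 must hold; in canonical form it is k < 15.
Before the loop (bound <=1), unroll the exhaustion recursion (WP_0 = exit-now case; WP_j = one more guarded iteration, up to j = 1):
  WP_0: (¬(cnt + k > 12)) ∧ k < 15
  WP_1: (cnt + k > 12 → ((¬(cnt + k > 17)) ∧ k < 15)) ∧ ((¬(cnt + k > 12)) → k < 15)
So before the loop: (cnt + k > 12 → ((¬(cnt + k > 17)) ∧ k < 15)) ∧ ((¬(cnt + k > 12)) → k < 15)
Then branch requires (buf[3] + cnt > 8 → ((¬(buf[3] + cnt > 13)) ∧ buf[3] < 11)) ∧ ((¬(buf[3] + cnt > 8)) → buf[3] < 11); else branch requires (cnt + k > 16 → ((¬(cnt + k > 21)) ∧ k < 15)) ∧ ((¬(cnt + k > 16)) → k < 15).
Before the if: ((¬(cnt + k ≠ -6)) → ((buf[3] + cnt > 8 → ((¬(buf[3] + cnt > 13)) ∧ buf[3] < 11)) ∧ ((¬(buf[3] + cnt > 8)) → buf[3] < 11))) ∧ (cnt + k ≠ -6 → ((cnt + k > 16 → ((¬(cnt + k > 21)) ∧ k < 15)) ∧ ((¬(cnt + k > 16)) → k < 15)))
Answer: WP = ((¬(cnt + k ≠ -6)) → ((buf[3] + cnt > 8 → ((¬(buf[3] + cnt > 13)) ∧ buf[3] < 11)) ∧ ((¬(buf[3] + cnt > 8)) → buf[3] < 11))) ∧ (cnt + k ≠ -6 → ((cnt + k > 16 → ((¬(cnt + k > 21)) ∧ k < 15)) ∧ ((¬(cnt + k > 16)) → k < 15)))
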